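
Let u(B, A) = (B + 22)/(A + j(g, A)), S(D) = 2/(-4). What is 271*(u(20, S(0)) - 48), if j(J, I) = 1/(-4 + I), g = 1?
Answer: -373980/13 ≈ -28768.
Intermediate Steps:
S(D) = -1/2 (S(D) = 2*(-1/4) = -1/2)
u(B, A) = (22 + B)/(A + 1/(-4 + A)) (u(B, A) = (B + 22)/(A + 1/(-4 + A)) = (22 + B)/(A + 1/(-4 + A)))
271*(u(20, S(0)) - 48) = 271*((-4 - 1/2)*(22 + 20)/(1 - (-4 - 1/2)/2) - 48) = 271*(-9/2*42/(1 - 1/2*(-9/2)) - 48) = 271*(-9/2*42/(1 + 9/4) - 48) = 271*(-9/2*42/(13/4) - 48) = 271*((4/13)*(-9/2)*42 - 48) = 271*(-756/13 - 48) = 271*(-1380/13) = -373980/13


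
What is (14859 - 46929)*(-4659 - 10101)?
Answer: 473353200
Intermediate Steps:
(14859 - 46929)*(-4659 - 10101) = -32070*(-14760) = 473353200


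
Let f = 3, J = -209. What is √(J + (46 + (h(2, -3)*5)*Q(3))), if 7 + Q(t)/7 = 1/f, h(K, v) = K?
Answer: I*√5667/3 ≈ 25.093*I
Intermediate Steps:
Q(t) = -140/3 (Q(t) = -49 + 7/3 = -140/3)
√(J + (46 + (h(2, -3)*5)*Q(3))) = √(-209 + (46 + (2*5)*(-140/3))) = √(-209 + (46 + 10*(-140/3))) = √(-209 + (46 - 1400/3)) = √(-209 - 1262/3) = √(-1889/3) = I*√5667/3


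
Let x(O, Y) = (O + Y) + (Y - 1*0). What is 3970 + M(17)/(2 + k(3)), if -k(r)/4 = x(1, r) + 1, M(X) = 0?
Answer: 3970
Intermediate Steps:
x(O, Y) = O + 2*Y (x(O, Y) = (O + Y) + (Y + 0) = (O + Y) + Y = O + 2*Y)
k(r) = -8 - 8*r (k(r) = -4*((1 + 2*r) + 1) = -4*(2 + 2*r) = -8 - 8*r)
3970 + M(17)/(2 + k(3)) = 3970 + 0/(2 + (-8 - 8*3)) = 3970 + 0/(2 + (-8 - 24)) = 3970 + 0/(2 - 32) = 3970 + 0/(-30) = 3970 + 0*(-1/30) = 3970 + 0 = 3970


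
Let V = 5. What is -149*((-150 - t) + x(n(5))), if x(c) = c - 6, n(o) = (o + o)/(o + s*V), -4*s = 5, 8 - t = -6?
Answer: 26522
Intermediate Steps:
t = 14 (t = 8 - 1*(-6) = 8 + 6 = 14)
s = -5/4 (s = -1/4*5 = -5/4 ≈ -1.2500)
n(o) = 2*o/(-25/4 + o) (n(o) = (o + o)/(o - 5/4*5) = (2*o)/(o - 25/4) = (2*o)/(-25/4 + o) = 2*o/(-25/4 + o))
x(c) = -6 + c
-149*((-150 - t) + x(n(5))) = -149*((-150 - 1*14) + (-6 + 8*5/(-25 + 4*5))) = -149*((-150 - 14) + (-6 + 8*5/(-25 + 20))) = -149*(-164 + (-6 + 8*5/(-5))) = -149*(-164 + (-6 + 8*5*(-1/5))) = -149*(-164 + (-6 - 8)) = -149*(-164 - 14) = -149*(-178) = 26522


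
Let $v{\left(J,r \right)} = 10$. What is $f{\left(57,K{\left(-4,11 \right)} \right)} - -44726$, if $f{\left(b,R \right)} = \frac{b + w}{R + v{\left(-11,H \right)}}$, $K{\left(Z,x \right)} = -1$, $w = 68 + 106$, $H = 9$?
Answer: $\frac{134255}{3} \approx 44752.0$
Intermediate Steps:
$w = 174$
$f{\left(b,R \right)} = \frac{174 + b}{10 + R}$ ($f{\left(b,R \right)} = \frac{b + 174}{R + 10} = \frac{174 + b}{10 + R}$)
$f{\left(57,K{\left(-4,11 \right)} \right)} - -44726 = \frac{174 + 57}{10 - 1} - -44726 = \frac{1}{9} \cdot 231 + 44726 = \frac{77}{3} + 44726 = \frac{134255}{3}$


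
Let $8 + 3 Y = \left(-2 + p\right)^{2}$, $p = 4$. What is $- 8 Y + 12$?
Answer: $\frac{68}{3} \approx 22.667$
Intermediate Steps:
$Y = - \frac{4}{3}$ ($Y = - \frac{8}{3} + \frac{\left(-2 + 4\right)^{2}}{3} = - \frac{8}{3} + \frac{2^{2}}{3} = - \frac{8}{3} + \frac{1}{3} \cdot 4 = - \frac{8}{3} + \frac{4}{3} = - \frac{4}{3} \approx -1.3333$)
$- 8 Y + 12 = \left(-8\right) \left(- \frac{4}{3}\right) + 12 = \frac{32}{3} + 12 = \frac{68}{3}$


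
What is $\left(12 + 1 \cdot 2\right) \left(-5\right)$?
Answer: $-70$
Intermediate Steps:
$\left(12 + 1 \cdot 2\right) \left(-5\right) = \left(12 + 2\right) \left(-5\right) = 14 \left(-5\right) = -70$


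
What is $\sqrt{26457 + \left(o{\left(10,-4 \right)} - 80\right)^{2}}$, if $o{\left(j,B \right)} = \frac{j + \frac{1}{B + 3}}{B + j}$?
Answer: $\frac{\sqrt{130477}}{2} \approx 180.61$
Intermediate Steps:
$o{\left(j,B \right)} = \frac{j + \frac{1}{3 + B}}{B + j}$
$\sqrt{26457 + \left(o{\left(10,-4 \right)} - 80\right)^{2}} = \sqrt{26457 + \left(\frac{1 + 3 \cdot 10 - 40}{\left(-4\right)^{2} + 3 \left(-4\right) + 3 \cdot 10 - 40} - 80\right)^{2}} = \sqrt{26457 + \left(\frac{1 + 30 - 40}{16 - 12 + 30 - 40} - 80\right)^{2}} = \sqrt{26457 + \left(\frac{1}{-6} \left(-9\right) - 80\right)^{2}} = \sqrt{26457 + \left(\left(- \frac{1}{6}\right) \left(-9\right) - 80\right)^{2}} = \sqrt{26457 + \left(\frac{3}{2} - 80\right)^{2}} = \sqrt{26457 + \left(- \frac{157}{2}\right)^{2}} = \sqrt{26457 + \frac{24649}{4}} = \sqrt{\frac{130477}{4}} = \frac{\sqrt{130477}}{2}$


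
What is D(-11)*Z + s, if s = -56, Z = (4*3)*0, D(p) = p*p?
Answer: -56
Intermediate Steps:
D(p) = p²
Z = 0 (Z = 12*0 = 0)
D(-11)*Z + s = (-11)²*0 - 56 = 121*0 - 56 = 0 - 56 = -56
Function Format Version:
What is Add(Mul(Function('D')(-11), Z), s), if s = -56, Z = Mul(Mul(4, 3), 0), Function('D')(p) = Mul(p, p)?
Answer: -56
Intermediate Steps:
Function('D')(p) = Pow(p, 2)
Z = 0 (Z = Mul(12, 0) = 0)
Add(Mul(Function('D')(-11), Z), s) = Add(Mul(Pow(-11, 2), 0), -56) = Add(Mul(121, 0), -56) = Add(0, -56) = -56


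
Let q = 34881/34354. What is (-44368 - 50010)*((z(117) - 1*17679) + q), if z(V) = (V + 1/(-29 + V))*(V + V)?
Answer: -346044718607667/377894 ≈ -9.1572e+8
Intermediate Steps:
q = 34881/34354 (q = 34881*(1/34354) = 34881/34354 ≈ 1.0153)
z(V) = 2*V*(V + 1/(-29 + V)) (z(V) = (V + 1/(-29 + V))*(2*V) = 2*V*(V + 1/(-29 + V)))
(-44368 - 50010)*((z(117) - 1*17679) + q) = (-44368 - 50010)*((2*117*(1 + 117**2 - 29*117)/(-29 + 117) - 1*17679) + 34881/34354) = -94378*((2*117*(1 + 13689 - 3393)/88 - 17679) + 34881/34354) = -94378*((2*117*(1/88)*10297 - 17679) + 34881/34354) = -94378*((1204749/44 - 17679) + 34881/34354) = -94378*(426873/44 + 34881/34354) = -94378*7333164903/755788 = -346044718607667/377894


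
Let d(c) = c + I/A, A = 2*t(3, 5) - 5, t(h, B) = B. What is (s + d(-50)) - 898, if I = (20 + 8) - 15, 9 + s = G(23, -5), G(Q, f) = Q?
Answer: -4657/5 ≈ -931.40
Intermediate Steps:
s = 14 (s = -9 + 23 = 14)
A = 5 (A = 2*5 - 5 = 10 - 5 = 5)
I = 13 (I = 28 - 15 = 13)
d(c) = 13/5 + c (d(c) = c + 13/5 = 13/5 + c)
(s + d(-50)) - 898 = (14 + (13/5 - 50)) - 898 = (14 - 237/5) - 898 = -167/5 - 898 = -4657/5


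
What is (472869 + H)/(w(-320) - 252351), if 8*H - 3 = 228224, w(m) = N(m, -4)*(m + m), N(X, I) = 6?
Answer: -4011179/2049528 ≈ -1.9571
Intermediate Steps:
w(m) = 12*m (w(m) = 6*(m + m) = 6*(2*m) = 12*m)
H = 228227/8 (H = 3/8 + (1/8)*228224 = 3/8 + 28528 = 228227/8 ≈ 28528.)
(472869 + H)/(w(-320) - 252351) = (472869 + 228227/8)/(12*(-320) - 252351) = 4011179/(8*(-3840 - 252351)) = (4011179/8)/(-256191) = (4011179/8)*(-1/256191) = -4011179/2049528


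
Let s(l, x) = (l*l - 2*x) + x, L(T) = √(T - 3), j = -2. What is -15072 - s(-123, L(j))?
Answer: -30201 + I*√5 ≈ -30201.0 + 2.2361*I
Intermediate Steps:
L(T) = √(-3 + T)
s(l, x) = l² - x (s(l, x) = (l² - 2*x) + x = l² - x)
-15072 - s(-123, L(j)) = -15072 - ((-123)² - √(-3 - 2)) = -15072 - (15129 - √(-5)) = -15072 - (15129 - I*√5) = -15072 + (-15129 + I*√5) = -30201 + I*√5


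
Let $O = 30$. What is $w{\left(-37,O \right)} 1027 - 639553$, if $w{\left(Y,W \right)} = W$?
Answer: $-608743$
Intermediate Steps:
$w{\left(-37,O \right)} 1027 - 639553 = 30 \cdot 1027 - 639553 = 30810 - 639553 = -608743$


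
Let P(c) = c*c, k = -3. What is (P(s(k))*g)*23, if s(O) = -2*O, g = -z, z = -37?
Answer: 30636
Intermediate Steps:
g = 37 (g = -1*(-37) = 37)
P(c) = c**2
(P(s(k))*g)*23 = ((-2*(-3))**2*37)*23 = (6**2*37)*23 = (36*37)*23 = 1332*23 = 30636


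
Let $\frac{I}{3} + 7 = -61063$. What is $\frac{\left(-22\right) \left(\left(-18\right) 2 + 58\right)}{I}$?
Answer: $\frac{242}{91605} \approx 0.0026418$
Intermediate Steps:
$I = -183210$ ($I = -21 + 3 \left(-61063\right) = -21 - 183189 = -183210$)
$\frac{\left(-22\right) \left(\left(-18\right) 2 + 58\right)}{I} = \frac{\left(-22\right) \left(\left(-18\right) 2 + 58\right)}{-183210} = - 22 \left(-36 + 58\right) \left(- \frac{1}{183210}\right) = \left(-22\right) 22 \left(- \frac{1}{183210}\right) = \left(-484\right) \left(- \frac{1}{183210}\right) = \frac{242}{91605}$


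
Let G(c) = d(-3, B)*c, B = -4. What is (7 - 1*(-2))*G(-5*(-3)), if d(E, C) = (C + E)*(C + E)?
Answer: 6615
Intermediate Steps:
d(E, C) = (C + E)²
G(c) = 49*c (G(c) = (-4 - 3)²*c = (-7)²*c = 49*c)
(7 - 1*(-2))*G(-5*(-3)) = (7 - 1*(-2))*(49*(-5*(-3))) = (7 + 2)*(49*15) = 9*735 = 6615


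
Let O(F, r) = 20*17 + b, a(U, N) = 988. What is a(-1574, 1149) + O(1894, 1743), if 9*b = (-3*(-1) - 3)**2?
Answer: 1328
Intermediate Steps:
b = 0 (b = (-3*(-1) - 3)**2/9 = (3 - 3)**2/9 = (1/9)*0**2 = (1/9)*0 = 0)
O(F, r) = 340 (O(F, r) = 20*17 + 0 = 340 + 0 = 340)
a(-1574, 1149) + O(1894, 1743) = 988 + 340 = 1328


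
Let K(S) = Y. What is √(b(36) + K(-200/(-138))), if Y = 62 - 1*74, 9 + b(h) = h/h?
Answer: 2*I*√5 ≈ 4.4721*I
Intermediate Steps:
b(h) = -8 (b(h) = -9 + h/h = -9 + 1 = -8)
Y = -12 (Y = 62 - 74 = -12)
K(S) = -12
√(b(36) + K(-200/(-138))) = √(-8 - 12) = √(-20) = 2*I*√5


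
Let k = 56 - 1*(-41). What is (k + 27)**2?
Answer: 15376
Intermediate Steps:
k = 97 (k = 56 + 41 = 97)
(k + 27)**2 = (97 + 27)**2 = 124**2 = 15376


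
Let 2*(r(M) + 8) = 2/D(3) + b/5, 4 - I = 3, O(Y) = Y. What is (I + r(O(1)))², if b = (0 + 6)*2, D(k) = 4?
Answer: 12321/400 ≈ 30.802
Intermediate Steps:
I = 1 (I = 4 - 1*3 = 4 - 3 = 1)
b = 12 (b = 6*2 = 12)
r(M) = -131/20 (r(M) = -8 + (2/4 + 12/5)/2 = -8 + (2*(¼) + 12*(⅕))/2 = -8 + (½ + 12/5)/2 = -8 + (½)*(29/10) = -8 + 29/20 = -131/20)
(I + r(O(1)))² = (1 - 131/20)² = (-111/20)² = 12321/400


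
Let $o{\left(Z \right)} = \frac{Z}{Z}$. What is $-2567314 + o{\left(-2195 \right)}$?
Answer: $-2567313$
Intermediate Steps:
$o{\left(Z \right)} = 1$
$-2567314 + o{\left(-2195 \right)} = -2567314 + 1 = -2567313$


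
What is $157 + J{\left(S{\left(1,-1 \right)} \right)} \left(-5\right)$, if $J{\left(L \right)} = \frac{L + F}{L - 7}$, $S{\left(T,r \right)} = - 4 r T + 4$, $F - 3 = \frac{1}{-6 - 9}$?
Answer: $\frac{307}{3} \approx 102.33$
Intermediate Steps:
$F = \frac{44}{15}$ ($F = 3 + \frac{1}{-6 - 9} = 3 + \frac{1}{-15} = 3 - \frac{1}{15} = \frac{44}{15} \approx 2.9333$)
$S{\left(T,r \right)} = 4 - 4 T r$ ($S{\left(T,r \right)} = - 4 T r + 4 = 4 - 4 T r$)
$J{\left(L \right)} = \frac{\frac{44}{15} + L}{-7 + L}$ ($J{\left(L \right)} = \frac{L + \frac{44}{15}}{L - 7} = \frac{\frac{44}{15} + L}{-7 + L}$)
$157 + J{\left(S{\left(1,-1 \right)} \right)} \left(-5\right) = 157 + \frac{\frac{44}{15} + \left(4 - 4 \left(-1\right)\right)}{-7 + \left(4 - 4 \left(-1\right)\right)} \left(-5\right) = 157 + \frac{\frac{44}{15} + \left(4 + 4\right)}{-7 + \left(4 + 4\right)} \left(-5\right) = 157 + \frac{\frac{44}{15} + 8}{-7 + 8} \left(-5\right) = 157 + 1^{-1} \cdot \frac{164}{15} \left(-5\right) = 157 + 1 \cdot \frac{164}{15} \left(-5\right) = 157 + \frac{164}{15} \left(-5\right) = 157 - \frac{164}{3} = \frac{307}{3}$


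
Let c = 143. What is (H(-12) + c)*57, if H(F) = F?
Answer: 7467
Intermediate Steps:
(H(-12) + c)*57 = (-12 + 143)*57 = 131*57 = 7467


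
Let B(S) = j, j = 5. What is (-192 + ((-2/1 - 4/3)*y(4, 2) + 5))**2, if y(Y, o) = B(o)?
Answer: 373321/9 ≈ 41480.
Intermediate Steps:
B(S) = 5
y(Y, o) = 5
(-192 + ((-2/1 - 4/3)*y(4, 2) + 5))**2 = (-192 + ((-2/1 - 4/3)*5 + 5))**2 = (-192 + ((-2*1 - 4*1/3)*5 + 5))**2 = (-192 + ((-2 - 4/3)*5 + 5))**2 = (-192 + (-10/3*5 + 5))**2 = (-192 + (-50/3 + 5))**2 = (-192 - 35/3)**2 = (-611/3)**2 = 373321/9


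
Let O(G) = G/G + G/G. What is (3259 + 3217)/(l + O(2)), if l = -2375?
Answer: -6476/2373 ≈ -2.7290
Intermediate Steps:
O(G) = 2 (O(G) = 1 + 1 = 2)
(3259 + 3217)/(l + O(2)) = (3259 + 3217)/(-2375 + 2) = 6476/(-2373) = 6476*(-1/2373) = -6476/2373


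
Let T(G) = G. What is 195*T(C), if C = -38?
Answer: -7410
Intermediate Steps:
195*T(C) = 195*(-38) = -7410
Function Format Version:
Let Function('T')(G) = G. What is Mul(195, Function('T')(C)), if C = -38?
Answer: -7410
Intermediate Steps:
Mul(195, Function('T')(C)) = Mul(195, -38) = -7410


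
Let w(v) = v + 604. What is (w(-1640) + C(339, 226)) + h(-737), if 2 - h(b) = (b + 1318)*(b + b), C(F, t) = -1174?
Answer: 854186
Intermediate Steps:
w(v) = 604 + v
h(b) = 2 - 2*b*(1318 + b) (h(b) = 2 - (b + 1318)*(b + b) = 2 - (1318 + b)*2*b = 2 - 2*b*(1318 + b))
(w(-1640) + C(339, 226)) + h(-737) = ((604 - 1640) - 1174) + (2 - 2636*(-737) - 2*(-737)**2) = (-1036 - 1174) + (2 + 1942732 - 2*543169) = -2210 + (2 + 1942732 - 1086338) = -2210 + 856396 = 854186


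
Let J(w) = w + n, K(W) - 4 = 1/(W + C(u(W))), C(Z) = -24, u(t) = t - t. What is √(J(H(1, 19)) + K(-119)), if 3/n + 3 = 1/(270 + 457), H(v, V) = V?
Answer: 3*√59368778755/155870 ≈ 4.6896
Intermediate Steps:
u(t) = 0
K(W) = 4 + 1/(-24 + W) (K(W) = 4 + 1/(W - 24) = 4 + 1/(-24 + W))
n = -2181/2180 (n = 3/(-3 + 1/(270 + 457)) = 3/(-3 + 1/727) = 3/(-2180/727) = 3*(-727/2180) = -2181/2180 ≈ -1.0005)
J(w) = -2181/2180 + w (J(w) = w - 2181/2180 = -2181/2180 + w)
√(J(H(1, 19)) + K(-119)) = √((-2181/2180 + 19) + (-95 + 4*(-119))/(-24 - 119)) = √(39239/2180 + (-95 - 476)/(-143)) = √(39239/2180 - 1/143*(-571)) = √(39239/2180 + 571/143) = √(6855957/311740) = 3*√59368778755/155870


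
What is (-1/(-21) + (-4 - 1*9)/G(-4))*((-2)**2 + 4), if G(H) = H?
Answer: 554/21 ≈ 26.381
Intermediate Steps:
(-1/(-21) + (-4 - 1*9)/G(-4))*((-2)**2 + 4) = (-1/(-21) + (-4 - 1*9)/(-4))*((-2)**2 + 4) = (-1*(-1/21) + (-4 - 9)*(-1/4))*(4 + 4) = (1/21 - 13*(-1/4))*8 = (1/21 + 13/4)*8 = (277/84)*8 = 554/21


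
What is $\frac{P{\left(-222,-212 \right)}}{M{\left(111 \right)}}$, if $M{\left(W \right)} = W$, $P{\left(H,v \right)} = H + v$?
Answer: $- \frac{434}{111} \approx -3.9099$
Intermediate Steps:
$\frac{P{\left(-222,-212 \right)}}{M{\left(111 \right)}} = \frac{-222 - 212}{111} = \left(-434\right) \frac{1}{111} = - \frac{434}{111}$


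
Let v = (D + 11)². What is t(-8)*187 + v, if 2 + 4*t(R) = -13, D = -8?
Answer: -2769/4 ≈ -692.25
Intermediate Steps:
t(R) = -15/4 (t(R) = -½ + (¼)*(-13) = -½ - 13/4 = -15/4)
v = 9 (v = (-8 + 11)² = 3² = 9)
t(-8)*187 + v = -15/4*187 + 9 = -2805/4 + 9 = -2769/4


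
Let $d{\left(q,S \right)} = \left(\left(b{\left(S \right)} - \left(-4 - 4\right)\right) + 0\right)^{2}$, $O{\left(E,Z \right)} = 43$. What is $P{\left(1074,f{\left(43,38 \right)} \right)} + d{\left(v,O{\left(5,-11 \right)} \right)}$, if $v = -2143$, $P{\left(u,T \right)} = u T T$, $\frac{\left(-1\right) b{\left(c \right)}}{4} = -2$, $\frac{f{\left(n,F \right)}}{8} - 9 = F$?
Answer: $151838080$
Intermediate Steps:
$f{\left(n,F \right)} = 72 + 8 F$
$b{\left(c \right)} = 8$ ($b{\left(c \right)} = \left(-4\right) \left(-2\right) = 8$)
$P{\left(u,T \right)} = u T^{2}$ ($P{\left(u,T \right)} = T u T = u T^{2}$)
$d{\left(q,S \right)} = 256$ ($d{\left(q,S \right)} = \left(\left(8 - \left(-4 - 4\right)\right) + 0\right)^{2} = \left(\left(8 - -8\right) + 0\right)^{2} = \left(\left(8 + 8\right) + 0\right)^{2} = \left(16 + 0\right)^{2} = 16^{2} = 256$)
$P{\left(1074,f{\left(43,38 \right)} \right)} + d{\left(v,O{\left(5,-11 \right)} \right)} = 1074 \left(72 + 8 \cdot 38\right)^{2} + 256 = 1074 \left(72 + 304\right)^{2} + 256 = 1074 \cdot 376^{2} + 256 = 1074 \cdot 141376 + 256 = 151837824 + 256 = 151838080$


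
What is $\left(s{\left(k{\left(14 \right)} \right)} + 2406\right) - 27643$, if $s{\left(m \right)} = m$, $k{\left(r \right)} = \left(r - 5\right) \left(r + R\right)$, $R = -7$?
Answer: $-25174$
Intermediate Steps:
$k{\left(r \right)} = \left(-7 + r\right) \left(-5 + r\right)$ ($k{\left(r \right)} = \left(r - 5\right) \left(r - 7\right) = \left(-5 + r\right) \left(-7 + r\right) = \left(-7 + r\right) \left(-5 + r\right)$)
$\left(s{\left(k{\left(14 \right)} \right)} + 2406\right) - 27643 = \left(\left(35 + 14^{2} - 168\right) + 2406\right) - 27643 = \left(\left(35 + 196 - 168\right) + 2406\right) - 27643 = \left(63 + 2406\right) - 27643 = 2469 - 27643 = -25174$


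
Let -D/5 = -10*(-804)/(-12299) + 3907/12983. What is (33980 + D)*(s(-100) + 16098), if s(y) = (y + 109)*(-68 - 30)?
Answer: 82564104780888720/159677917 ≈ 5.1707e+8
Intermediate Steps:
D = 281655635/159677917 (D = -5*(-10*(-804)/(-12299) + 3907/12983) = -5*(8040*(-1/12299) + 3907*(1/12983)) = -5*(-8040/12299 + 3907/12983) = -5*(-56331127/159677917) = 281655635/159677917 ≈ 1.7639)
s(y) = -10682 - 98*y (s(y) = (109 + y)*(-98) = -10682 - 98*y)
(33980 + D)*(s(-100) + 16098) = (33980 + 281655635/159677917)*((-10682 - 98*(-100)) + 16098) = 5426137275295*((-10682 + 9800) + 16098)/159677917 = 5426137275295*(-882 + 16098)/159677917 = (5426137275295/159677917)*15216 = 82564104780888720/159677917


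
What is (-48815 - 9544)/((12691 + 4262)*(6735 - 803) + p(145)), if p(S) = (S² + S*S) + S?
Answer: -19453/33535797 ≈ -0.00058007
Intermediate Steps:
p(S) = S + 2*S² (p(S) = (S² + S²) + S = 2*S² + S = S + 2*S²)
(-48815 - 9544)/((12691 + 4262)*(6735 - 803) + p(145)) = (-48815 - 9544)/((12691 + 4262)*(6735 - 803) + 145*(1 + 2*145)) = -58359/(16953*5932 + 145*(1 + 290)) = -58359/(100565196 + 145*291) = -58359/(100565196 + 42195) = -58359/100607391 = -58359*1/100607391 = -19453/33535797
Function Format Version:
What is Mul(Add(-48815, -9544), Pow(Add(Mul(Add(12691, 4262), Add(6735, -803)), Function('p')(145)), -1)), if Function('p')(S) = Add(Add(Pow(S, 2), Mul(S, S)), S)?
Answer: Rational(-19453, 33535797) ≈ -0.00058007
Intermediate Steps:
Function('p')(S) = Add(S, Mul(2, Pow(S, 2))) (Function('p')(S) = Add(Add(Pow(S, 2), Pow(S, 2)), S) = Add(Mul(2, Pow(S, 2)), S) = Add(S, Mul(2, Pow(S, 2))))
Mul(Add(-48815, -9544), Pow(Add(Mul(Add(12691, 4262), Add(6735, -803)), Function('p')(145)), -1)) = Mul(Add(-48815, -9544), Pow(Add(Mul(Add(12691, 4262), Add(6735, -803)), Mul(145, Add(1, Mul(2, 145)))), -1)) = Mul(-58359, Pow(Add(Mul(16953, 5932), Mul(145, Add(1, 290))), -1)) = Mul(-58359, Pow(Add(100565196, Mul(145, 291)), -1)) = Mul(-58359, Pow(Add(100565196, 42195), -1)) = Mul(-58359, Pow(100607391, -1)) = Mul(-58359, Rational(1, 100607391)) = Rational(-19453, 33535797)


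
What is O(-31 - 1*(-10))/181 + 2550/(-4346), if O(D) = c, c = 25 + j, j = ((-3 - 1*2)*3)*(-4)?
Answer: -46070/393313 ≈ -0.11713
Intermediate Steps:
j = 60 (j = ((-3 - 2)*3)*(-4) = -5*3*(-4) = -15*(-4) = 60)
c = 85 (c = 25 + 60 = 85)
O(D) = 85
O(-31 - 1*(-10))/181 + 2550/(-4346) = 85/181 + 2550/(-4346) = 85*(1/181) + 2550*(-1/4346) = 85/181 - 1275/2173 = -46070/393313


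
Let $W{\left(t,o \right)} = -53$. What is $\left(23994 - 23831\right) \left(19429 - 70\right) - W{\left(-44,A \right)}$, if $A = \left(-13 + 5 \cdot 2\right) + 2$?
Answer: $3155570$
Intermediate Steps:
$A = -1$ ($A = \left(-13 + 10\right) + 2 = -3 + 2 = -1$)
$\left(23994 - 23831\right) \left(19429 - 70\right) - W{\left(-44,A \right)} = \left(23994 - 23831\right) \left(19429 - 70\right) - -53 = 163 \cdot 19359 + 53 = 3155517 + 53 = 3155570$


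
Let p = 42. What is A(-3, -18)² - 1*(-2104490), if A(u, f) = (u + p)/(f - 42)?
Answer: 841796169/400 ≈ 2.1045e+6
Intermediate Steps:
A(u, f) = (42 + u)/(-42 + f) (A(u, f) = (u + 42)/(f - 42) = (42 + u)/(-42 + f))
A(-3, -18)² - 1*(-2104490) = ((42 - 3)/(-42 - 18))² - 1*(-2104490) = (39/(-60))² + 2104490 = (-1/60*39)² + 2104490 = (-13/20)² + 2104490 = 169/400 + 2104490 = 841796169/400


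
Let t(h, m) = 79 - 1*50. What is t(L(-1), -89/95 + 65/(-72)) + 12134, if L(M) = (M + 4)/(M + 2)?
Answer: 12163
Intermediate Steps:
L(M) = (4 + M)/(2 + M)
t(h, m) = 29 (t(h, m) = 79 - 50 = 29)
t(L(-1), -89/95 + 65/(-72)) + 12134 = 29 + 12134 = 12163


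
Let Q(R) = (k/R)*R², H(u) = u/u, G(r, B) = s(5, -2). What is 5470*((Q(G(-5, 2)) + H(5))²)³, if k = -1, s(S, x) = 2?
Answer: 5470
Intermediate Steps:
G(r, B) = 2
H(u) = 1
Q(R) = -R (Q(R) = (-1/R)*R² = -R)
5470*((Q(G(-5, 2)) + H(5))²)³ = 5470*((-1*2 + 1)²)³ = 5470*((-2 + 1)²)³ = 5470*((-1)²)³ = 5470*1³ = 5470*1 = 5470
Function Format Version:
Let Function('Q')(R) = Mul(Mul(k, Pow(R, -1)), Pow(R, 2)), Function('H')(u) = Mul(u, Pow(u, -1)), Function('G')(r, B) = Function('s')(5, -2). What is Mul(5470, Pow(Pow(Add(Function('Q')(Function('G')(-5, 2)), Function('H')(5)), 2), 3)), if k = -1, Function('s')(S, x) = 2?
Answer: 5470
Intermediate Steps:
Function('G')(r, B) = 2
Function('H')(u) = 1
Function('Q')(R) = Mul(-1, R) (Function('Q')(R) = Mul(Mul(-1, Pow(R, -1)), Pow(R, 2)) = Mul(-1, R))
Mul(5470, Pow(Pow(Add(Function('Q')(Function('G')(-5, 2)), Function('H')(5)), 2), 3)) = Mul(5470, Pow(Pow(Add(Mul(-1, 2), 1), 2), 3)) = Mul(5470, Pow(Pow(Add(-2, 1), 2), 3)) = Mul(5470, Pow(Pow(-1, 2), 3)) = Mul(5470, Pow(1, 3)) = Mul(5470, 1) = 5470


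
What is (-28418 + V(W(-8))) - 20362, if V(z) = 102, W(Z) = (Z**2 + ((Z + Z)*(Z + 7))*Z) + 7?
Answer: -48678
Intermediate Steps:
W(Z) = 7 + Z**2 + 2*Z**2*(7 + Z) (W(Z) = (Z**2 + ((2*Z)*(7 + Z))*Z) + 7 = (Z**2 + (2*Z*(7 + Z))*Z) + 7 = (Z**2 + 2*Z**2*(7 + Z)) + 7 = 7 + Z**2 + 2*Z**2*(7 + Z))
(-28418 + V(W(-8))) - 20362 = (-28418 + 102) - 20362 = -28316 - 20362 = -48678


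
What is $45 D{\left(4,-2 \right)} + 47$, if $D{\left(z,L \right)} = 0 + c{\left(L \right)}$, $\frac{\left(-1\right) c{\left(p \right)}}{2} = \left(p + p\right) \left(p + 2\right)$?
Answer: $47$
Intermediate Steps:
$c{\left(p \right)} = - 4 p \left(2 + p\right)$ ($c{\left(p \right)} = - 2 \left(p + p\right) \left(p + 2\right) = - 2 \cdot 2 p \left(2 + p\right) = - 4 p \left(2 + p\right)$)
$D{\left(z,L \right)} = - 4 L \left(2 + L\right)$ ($D{\left(z,L \right)} = 0 - 4 L \left(2 + L\right) = - 4 L \left(2 + L\right)$)
$45 D{\left(4,-2 \right)} + 47 = 45 \left(\left(-4\right) \left(-2\right) \left(2 - 2\right)\right) + 47 = 45 \left(\left(-4\right) \left(-2\right) 0\right) + 47 = 45 \cdot 0 + 47 = 0 + 47 = 47$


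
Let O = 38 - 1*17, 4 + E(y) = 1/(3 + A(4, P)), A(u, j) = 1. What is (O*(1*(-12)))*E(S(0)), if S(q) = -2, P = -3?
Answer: 945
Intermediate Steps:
E(y) = -15/4 (E(y) = -4 + 1/(3 + 1) = -4 + 1/4 = -4 + ¼ = -15/4)
O = 21 (O = 38 - 17 = 21)
(O*(1*(-12)))*E(S(0)) = (21*(1*(-12)))*(-15/4) = (21*(-12))*(-15/4) = -252*(-15/4) = 945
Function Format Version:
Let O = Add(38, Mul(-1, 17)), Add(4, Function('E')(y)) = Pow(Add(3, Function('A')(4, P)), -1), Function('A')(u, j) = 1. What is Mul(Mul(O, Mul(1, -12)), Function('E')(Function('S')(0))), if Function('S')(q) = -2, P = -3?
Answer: 945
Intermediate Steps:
Function('E')(y) = Rational(-15, 4) (Function('E')(y) = Add(-4, Pow(Add(3, 1), -1)) = Add(-4, Pow(4, -1)) = Add(-4, Rational(1, 4)) = Rational(-15, 4))
O = 21 (O = Add(38, -17) = 21)
Mul(Mul(O, Mul(1, -12)), Function('E')(Function('S')(0))) = Mul(Mul(21, Mul(1, -12)), Rational(-15, 4)) = Mul(Mul(21, -12), Rational(-15, 4)) = Mul(-252, Rational(-15, 4)) = 945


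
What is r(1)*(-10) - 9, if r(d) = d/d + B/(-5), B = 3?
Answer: -13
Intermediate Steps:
r(d) = ⅖ (r(d) = d/d + 3/(-5) = 1 + 3*(-⅕) = 1 - ⅗ = ⅖)
r(1)*(-10) - 9 = (⅖)*(-10) - 9 = -4 - 9 = -13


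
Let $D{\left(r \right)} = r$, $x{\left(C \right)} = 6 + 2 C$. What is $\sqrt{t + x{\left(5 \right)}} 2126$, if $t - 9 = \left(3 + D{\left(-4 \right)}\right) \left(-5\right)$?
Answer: $2126 \sqrt{30} \approx 11645.0$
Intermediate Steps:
$t = 14$ ($t = 9 + \left(3 - 4\right) \left(-5\right) = 9 - -5 = 9 + 5 = 14$)
$\sqrt{t + x{\left(5 \right)}} 2126 = \sqrt{14 + \left(6 + 2 \cdot 5\right)} 2126 = \sqrt{14 + \left(6 + 10\right)} 2126 = \sqrt{14 + 16} \cdot 2126 = \sqrt{30} \cdot 2126 = 2126 \sqrt{30}$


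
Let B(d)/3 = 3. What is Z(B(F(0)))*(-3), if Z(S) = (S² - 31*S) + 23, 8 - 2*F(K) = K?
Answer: 525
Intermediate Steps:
F(K) = 4 - K/2
B(d) = 9 (B(d) = 3*3 = 9)
Z(S) = 23 + S² - 31*S
Z(B(F(0)))*(-3) = (23 + 9² - 31*9)*(-3) = (23 + 81 - 279)*(-3) = -175*(-3) = 525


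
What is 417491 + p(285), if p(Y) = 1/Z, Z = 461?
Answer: 192463352/461 ≈ 4.1749e+5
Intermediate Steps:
p(Y) = 1/461
417491 + p(285) = 417491 + 1/461 = 192463352/461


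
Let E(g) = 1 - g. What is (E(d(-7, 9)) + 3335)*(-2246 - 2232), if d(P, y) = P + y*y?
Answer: -14607236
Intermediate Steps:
d(P, y) = P + y**2
(E(d(-7, 9)) + 3335)*(-2246 - 2232) = ((1 - (-7 + 9**2)) + 3335)*(-2246 - 2232) = ((1 - (-7 + 81)) + 3335)*(-4478) = ((1 - 1*74) + 3335)*(-4478) = ((1 - 74) + 3335)*(-4478) = (-73 + 3335)*(-4478) = 3262*(-4478) = -14607236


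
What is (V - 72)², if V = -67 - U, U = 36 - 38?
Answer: 18769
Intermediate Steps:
U = -2
V = -65 (V = -67 - 1*(-2) = -67 + 2 = -65)
(V - 72)² = (-65 - 72)² = (-137)² = 18769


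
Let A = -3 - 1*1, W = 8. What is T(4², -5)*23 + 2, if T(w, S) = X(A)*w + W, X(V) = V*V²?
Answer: -23366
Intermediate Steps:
A = -4 (A = -3 - 1 = -4)
X(V) = V³
T(w, S) = 8 - 64*w (T(w, S) = (-4)³*w + 8 = -64*w + 8 = 8 - 64*w)
T(4², -5)*23 + 2 = (8 - 64*4²)*23 + 2 = (8 - 64*16)*23 + 2 = (8 - 1024)*23 + 2 = -1016*23 + 2 = -23368 + 2 = -23366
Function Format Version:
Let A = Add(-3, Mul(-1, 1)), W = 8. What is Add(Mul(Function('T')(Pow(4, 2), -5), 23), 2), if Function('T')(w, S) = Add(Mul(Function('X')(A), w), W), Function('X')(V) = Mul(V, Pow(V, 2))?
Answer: -23366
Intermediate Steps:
A = -4 (A = Add(-3, -1) = -4)
Function('X')(V) = Pow(V, 3)
Function('T')(w, S) = Add(8, Mul(-64, w)) (Function('T')(w, S) = Add(Mul(Pow(-4, 3), w), 8) = Add(Mul(-64, w), 8) = Add(8, Mul(-64, w)))
Add(Mul(Function('T')(Pow(4, 2), -5), 23), 2) = Add(Mul(Add(8, Mul(-64, Pow(4, 2))), 23), 2) = Add(Mul(Add(8, Mul(-64, 16)), 23), 2) = Add(Mul(Add(8, -1024), 23), 2) = Add(Mul(-1016, 23), 2) = Add(-23368, 2) = -23366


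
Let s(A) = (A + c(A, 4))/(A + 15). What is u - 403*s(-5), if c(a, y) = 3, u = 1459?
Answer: 7698/5 ≈ 1539.6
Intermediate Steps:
s(A) = (3 + A)/(15 + A) (s(A) = (A + 3)/(A + 15) = (3 + A)/(15 + A))
u - 403*s(-5) = 1459 - 403*(3 - 5)/(15 - 5) = 1459 - 403*(-2)/10 = 1459 - 403*(-⅕) = 1459 + 403/5 = 7698/5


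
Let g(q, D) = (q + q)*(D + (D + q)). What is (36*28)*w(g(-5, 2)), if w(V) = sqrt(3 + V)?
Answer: 1008*sqrt(13) ≈ 3634.4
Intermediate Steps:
g(q, D) = 2*q*(q + 2*D) (g(q, D) = (2*q)*(q + 2*D) = 2*q*(q + 2*D))
(36*28)*w(g(-5, 2)) = (36*28)*sqrt(3 + 2*(-5)*(-5 + 2*2)) = 1008*sqrt(3 + 2*(-5)*(-5 + 4)) = 1008*sqrt(3 + 2*(-5)*(-1)) = 1008*sqrt(3 + 10) = 1008*sqrt(13)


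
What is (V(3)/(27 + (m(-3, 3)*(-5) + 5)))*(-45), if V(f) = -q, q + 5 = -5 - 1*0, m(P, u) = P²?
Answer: 450/13 ≈ 34.615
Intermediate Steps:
q = -10 (q = -5 + (-5 - 1*0) = -5 + (-5 + 0) = -5 - 5 = -10)
V(f) = 10 (V(f) = -1*(-10) = 10)
(V(3)/(27 + (m(-3, 3)*(-5) + 5)))*(-45) = (10/(27 + ((-3)²*(-5) + 5)))*(-45) = (10/(27 + (9*(-5) + 5)))*(-45) = (10/(27 + (-45 + 5)))*(-45) = (10/(27 - 40))*(-45) = (10/(-13))*(-45) = (10*(-1/13))*(-45) = -10/13*(-45) = 450/13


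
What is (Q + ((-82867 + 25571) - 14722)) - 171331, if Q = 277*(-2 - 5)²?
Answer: -229776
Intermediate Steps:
Q = 13573 (Q = 277*(-7)² = 277*49 = 13573)
(Q + ((-82867 + 25571) - 14722)) - 171331 = (13573 + ((-82867 + 25571) - 14722)) - 171331 = (13573 + (-57296 - 14722)) - 171331 = (13573 - 72018) - 171331 = -58445 - 171331 = -229776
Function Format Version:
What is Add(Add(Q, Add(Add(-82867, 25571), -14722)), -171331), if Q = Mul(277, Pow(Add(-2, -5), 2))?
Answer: -229776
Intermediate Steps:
Q = 13573 (Q = Mul(277, Pow(-7, 2)) = Mul(277, 49) = 13573)
Add(Add(Q, Add(Add(-82867, 25571), -14722)), -171331) = Add(Add(13573, Add(Add(-82867, 25571), -14722)), -171331) = Add(Add(13573, Add(-57296, -14722)), -171331) = Add(Add(13573, -72018), -171331) = Add(-58445, -171331) = -229776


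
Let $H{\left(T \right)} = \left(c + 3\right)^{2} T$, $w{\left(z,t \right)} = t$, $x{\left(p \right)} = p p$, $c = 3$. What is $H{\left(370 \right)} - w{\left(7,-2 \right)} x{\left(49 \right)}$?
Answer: $18122$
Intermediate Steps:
$x{\left(p \right)} = p^{2}$
$H{\left(T \right)} = 36 T$ ($H{\left(T \right)} = \left(3 + 3\right)^{2} T = 6^{2} T = 36 T$)
$H{\left(370 \right)} - w{\left(7,-2 \right)} x{\left(49 \right)} = 36 \cdot 370 - - 2 \cdot 49^{2} = 13320 - \left(-2\right) 2401 = 13320 - -4802 = 13320 + 4802 = 18122$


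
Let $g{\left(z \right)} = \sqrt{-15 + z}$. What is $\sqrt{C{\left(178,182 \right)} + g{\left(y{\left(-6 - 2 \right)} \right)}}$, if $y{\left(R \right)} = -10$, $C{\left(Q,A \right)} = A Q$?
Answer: $\sqrt{32396 + 5 i} \approx 179.99 + 0.014 i$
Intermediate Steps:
$\sqrt{C{\left(178,182 \right)} + g{\left(y{\left(-6 - 2 \right)} \right)}} = \sqrt{182 \cdot 178 + \sqrt{-15 - 10}} = \sqrt{32396 + \sqrt{-25}} = \sqrt{32396 + 5 i}$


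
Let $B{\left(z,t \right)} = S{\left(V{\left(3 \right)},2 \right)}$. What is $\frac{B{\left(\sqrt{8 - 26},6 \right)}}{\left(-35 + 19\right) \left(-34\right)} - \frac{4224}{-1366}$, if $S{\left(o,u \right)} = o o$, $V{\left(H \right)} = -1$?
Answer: $\frac{1149611}{371552} \approx 3.0941$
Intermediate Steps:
$S{\left(o,u \right)} = o^{2}$
$B{\left(z,t \right)} = 1$ ($B{\left(z,t \right)} = \left(-1\right)^{2} = 1$)
$\frac{B{\left(\sqrt{8 - 26},6 \right)}}{\left(-35 + 19\right) \left(-34\right)} - \frac{4224}{-1366} = 1 \frac{1}{\left(-35 + 19\right) \left(-34\right)} - \frac{4224}{-1366} = 1 \frac{1}{\left(-16\right) \left(-34\right)} - - \frac{2112}{683} = 1 \cdot \frac{1}{544} + \frac{2112}{683} = \frac{1}{544} + \frac{2112}{683} = \frac{1149611}{371552}$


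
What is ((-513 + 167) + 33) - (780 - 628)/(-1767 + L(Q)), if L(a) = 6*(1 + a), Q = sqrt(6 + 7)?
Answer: -323412239/1033551 + 304*sqrt(13)/1033551 ≈ -312.91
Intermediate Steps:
Q = sqrt(13) ≈ 3.6056
L(a) = 6 + 6*a
((-513 + 167) + 33) - (780 - 628)/(-1767 + L(Q)) = ((-513 + 167) + 33) - (780 - 628)/(-1767 + (6 + 6*sqrt(13))) = (-346 + 33) - 152/(-1761 + 6*sqrt(13)) = -313 - 152/(-1761 + 6*sqrt(13))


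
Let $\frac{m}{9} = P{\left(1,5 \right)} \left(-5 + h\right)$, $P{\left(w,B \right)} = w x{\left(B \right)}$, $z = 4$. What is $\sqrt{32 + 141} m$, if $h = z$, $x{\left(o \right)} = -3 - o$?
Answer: $72 \sqrt{173} \approx 947.01$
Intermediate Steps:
$P{\left(w,B \right)} = w \left(-3 - B\right)$
$h = 4$
$m = 72$ ($m = 9 \left(-1\right) 1 \left(3 + 5\right) \left(-5 + 4\right) = 9 \left(-1\right) 1 \cdot 8 \left(-1\right) = 9 \left(\left(-8\right) \left(-1\right)\right) = 9 \cdot 8 = 72$)
$\sqrt{32 + 141} m = \sqrt{32 + 141} \cdot 72 = \sqrt{173} \cdot 72 = 72 \sqrt{173}$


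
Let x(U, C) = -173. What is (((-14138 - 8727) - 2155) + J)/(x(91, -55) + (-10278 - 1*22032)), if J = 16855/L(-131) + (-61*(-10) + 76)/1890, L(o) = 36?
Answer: 13257779/17540820 ≈ 0.75582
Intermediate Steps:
J = 253021/540 (J = 16855/36 + (-61*(-10) + 76)/1890 = 16855*(1/36) + (610 + 76)*(1/1890) = 16855/36 + 686*(1/1890) = 16855/36 + 49/135 = 253021/540 ≈ 468.56)
(((-14138 - 8727) - 2155) + J)/(x(91, -55) + (-10278 - 1*22032)) = (((-14138 - 8727) - 2155) + 253021/540)/(-173 + (-10278 - 1*22032)) = ((-22865 - 2155) + 253021/540)/(-173 + (-10278 - 22032)) = (-25020 + 253021/540)/(-173 - 32310) = -13257779/540/(-32483) = -13257779/540*(-1/32483) = 13257779/17540820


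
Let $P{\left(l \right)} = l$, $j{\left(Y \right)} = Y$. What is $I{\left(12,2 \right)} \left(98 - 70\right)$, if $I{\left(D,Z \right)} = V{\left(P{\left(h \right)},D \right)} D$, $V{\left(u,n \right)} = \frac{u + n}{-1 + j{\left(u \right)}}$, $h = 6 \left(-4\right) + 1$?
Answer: $154$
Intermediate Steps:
$h = -23$ ($h = -24 + 1 = -23$)
$V{\left(u,n \right)} = \frac{n + u}{-1 + u}$ ($V{\left(u,n \right)} = \frac{u + n}{-1 + u} = \frac{n + u}{-1 + u}$)
$I{\left(D,Z \right)} = D \left(\frac{23}{24} - \frac{D}{24}\right)$ ($I{\left(D,Z \right)} = \frac{D - 23}{-1 - 23} D = \frac{-23 + D}{-24} D = - \frac{-23 + D}{24} D = \left(\frac{23}{24} - \frac{D}{24}\right) D = D \left(\frac{23}{24} - \frac{D}{24}\right)$)
$I{\left(12,2 \right)} \left(98 - 70\right) = \frac{1}{24} \cdot 12 \left(23 - 12\right) \left(98 - 70\right) = \frac{1}{24} \cdot 12 \left(23 - 12\right) 28 = \frac{1}{24} \cdot 12 \cdot 11 \cdot 28 = \frac{11}{2} \cdot 28 = 154$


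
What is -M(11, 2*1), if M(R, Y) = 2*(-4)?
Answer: 8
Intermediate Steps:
M(R, Y) = -8
-M(11, 2*1) = -1*(-8) = 8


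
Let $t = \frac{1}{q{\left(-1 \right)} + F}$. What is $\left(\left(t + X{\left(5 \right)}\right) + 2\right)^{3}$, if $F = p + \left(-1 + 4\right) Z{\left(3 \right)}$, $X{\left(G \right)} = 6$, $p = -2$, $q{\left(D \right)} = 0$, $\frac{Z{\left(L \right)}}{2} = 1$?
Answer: $\frac{35937}{64} \approx 561.52$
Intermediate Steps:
$Z{\left(L \right)} = 2$ ($Z{\left(L \right)} = 2 \cdot 1 = 2$)
$F = 4$ ($F = -2 + \left(-1 + 4\right) 2 = -2 + 3 \cdot 2 = -2 + 6 = 4$)
$t = \frac{1}{4}$ ($t = \frac{1}{0 + 4} = \frac{1}{4} \approx 0.25$)
$\left(\left(t + X{\left(5 \right)}\right) + 2\right)^{3} = \left(\left(\frac{1}{4} + 6\right) + 2\right)^{3} = \left(\frac{25}{4} + 2\right)^{3} = \left(\frac{33}{4}\right)^{3} = \frac{35937}{64}$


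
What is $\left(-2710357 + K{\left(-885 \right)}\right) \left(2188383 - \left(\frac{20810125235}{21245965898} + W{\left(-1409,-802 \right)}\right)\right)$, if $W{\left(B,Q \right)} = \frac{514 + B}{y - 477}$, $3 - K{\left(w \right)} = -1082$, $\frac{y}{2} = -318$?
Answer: $- \frac{70099873747818821365314172}{11823380022237} \approx -5.9289 \cdot 10^{12}$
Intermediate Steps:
$y = -636$ ($y = 2 \left(-318\right) = -636$)
$K{\left(w \right)} = 1085$ ($K{\left(w \right)} = 3 - -1082 = 3 + 1082 = 1085$)
$W{\left(B,Q \right)} = - \frac{514}{1113} - \frac{B}{1113}$ ($W{\left(B,Q \right)} = \frac{514 + B}{-636 - 477} = \frac{514 + B}{-1113} = \left(514 + B\right) \left(- \frac{1}{1113}\right) = - \frac{514}{1113} - \frac{B}{1113}$)
$\left(-2710357 + K{\left(-885 \right)}\right) \left(2188383 - \left(\frac{20810125235}{21245965898} + W{\left(-1409,-802 \right)}\right)\right) = \left(-2710357 + 1085\right) \left(2188383 + \left(\left(- \frac{548000}{591355} + \frac{28455}{-538914}\right) - \left(- \frac{514}{1113} - - \frac{1409}{1113}\right)\right)\right) = - 2709272 \left(2188383 + \left(\left(\left(-548000\right) \frac{1}{591355} + 28455 \left(- \frac{1}{538914}\right)\right) - \left(- \frac{514}{1113} + \frac{1409}{1113}\right)\right)\right) = - 2709272 \left(2188383 - \frac{42176808865265}{23646760044474}\right) = \left(-2709272\right) \frac{51748125509597280277}{23646760044474} = - \frac{70099873747818821365314172}{11823380022237}$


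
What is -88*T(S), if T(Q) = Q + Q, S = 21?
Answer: -3696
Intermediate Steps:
T(Q) = 2*Q
-88*T(S) = -176*21 = -88*42 = -3696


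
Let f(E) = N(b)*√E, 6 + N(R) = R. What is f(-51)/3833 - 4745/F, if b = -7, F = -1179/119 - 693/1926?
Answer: 9295090/20113 - 13*I*√51/3833 ≈ 462.14 - 0.024221*I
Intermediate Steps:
F = -261469/25466 (F = -1179*1/119 - 693*1/1926 = -1179/119 - 77/214 = -261469/25466 ≈ -10.267)
N(R) = -6 + R
f(E) = -13*√E (f(E) = (-6 - 7)*√E = -13*√E)
f(-51)/3833 - 4745/F = -13*I*√51/3833 - 4745/(-261469/25466) = -13*I*√51*(1/3833) - 4745*(-25466/261469) = -13*I*√51*(1/3833) + 9295090/20113 = -13*I*√51/3833 + 9295090/20113 = 9295090/20113 - 13*I*√51/3833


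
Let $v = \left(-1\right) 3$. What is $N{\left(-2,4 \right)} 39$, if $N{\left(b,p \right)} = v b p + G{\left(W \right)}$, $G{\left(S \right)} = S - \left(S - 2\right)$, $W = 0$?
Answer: $1014$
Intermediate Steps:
$v = -3$
$G{\left(S \right)} = 2$ ($G{\left(S \right)} = S - \left(-2 + S\right) = 2$)
$N{\left(b,p \right)} = 2 - 3 b p$ ($N{\left(b,p \right)} = - 3 b p + 2 = 2 - 3 b p$)
$N{\left(-2,4 \right)} 39 = \left(2 - \left(-6\right) 4\right) 39 = \left(2 + 24\right) 39 = 26 \cdot 39 = 1014$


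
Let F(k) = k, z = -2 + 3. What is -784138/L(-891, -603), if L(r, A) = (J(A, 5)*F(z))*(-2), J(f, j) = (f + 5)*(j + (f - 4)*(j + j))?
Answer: 392069/3626870 ≈ 0.10810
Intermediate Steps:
z = 1
J(f, j) = (5 + f)*(j + 2*j*(-4 + f)) (J(f, j) = (5 + f)*(j + (-4 + f)*(2*j)) = (5 + f)*(j + 2*j*(-4 + f)))
L(r, A) = 350 - 30*A - 20*A**2 (L(r, A) = ((5*(-35 + 2*A**2 + 3*A))*1)*(-2) = ((-175 + 10*A**2 + 15*A)*1)*(-2) = (-175 + 10*A**2 + 15*A)*(-2) = 350 - 30*A - 20*A**2)
-784138/L(-891, -603) = -784138/(350 - 30*(-603) - 20*(-603)**2) = -784138/(350 + 18090 - 20*363609) = -784138/(350 + 18090 - 7272180) = -784138/(-7253740) = -784138*(-1/7253740) = 392069/3626870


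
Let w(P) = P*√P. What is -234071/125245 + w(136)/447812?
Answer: -234071/125245 + 68*√34/111953 ≈ -1.8654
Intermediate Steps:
w(P) = P^(3/2)
-234071/125245 + w(136)/447812 = -234071/125245 + 136^(3/2)/447812 = -234071*1/125245 + (272*√34)*(1/447812) = -234071/125245 + 68*√34/111953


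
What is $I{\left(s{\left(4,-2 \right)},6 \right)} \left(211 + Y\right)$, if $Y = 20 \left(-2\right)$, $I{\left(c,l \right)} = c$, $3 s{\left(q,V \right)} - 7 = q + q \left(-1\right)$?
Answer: $399$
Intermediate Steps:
$s{\left(q,V \right)} = \frac{7}{3}$ ($s{\left(q,V \right)} = \frac{7}{3} + \frac{q + q \left(-1\right)}{3} = \frac{7}{3} + \frac{q - q}{3} = \frac{7}{3} + \frac{1}{3} \cdot 0 = \frac{7}{3} + 0 = \frac{7}{3}$)
$Y = -40$
$I{\left(s{\left(4,-2 \right)},6 \right)} \left(211 + Y\right) = \frac{7 \left(211 - 40\right)}{3} = \frac{7}{3} \cdot 171 = 399$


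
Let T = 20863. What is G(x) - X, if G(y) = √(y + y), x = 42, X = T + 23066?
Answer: -43929 + 2*√21 ≈ -43920.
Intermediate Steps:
X = 43929 (X = 20863 + 23066 = 43929)
G(y) = √2*√y (G(y) = √(2*y) = √2*√y)
G(x) - X = √2*√42 - 1*43929 = 2*√21 - 43929 = -43929 + 2*√21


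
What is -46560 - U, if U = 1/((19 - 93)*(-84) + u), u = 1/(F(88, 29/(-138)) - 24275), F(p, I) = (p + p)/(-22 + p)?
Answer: -21074474709457/452630469 ≈ -46560.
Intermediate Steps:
F(p, I) = 2*p/(-22 + p) (F(p, I) = (2*p)/(-22 + p) = 2*p/(-22 + p))
u = -3/72817 (u = 1/(2*88/(-22 + 88) - 24275) = 1/(2*88/66 - 24275) = 1/(2*88*(1/66) - 24275) = 1/(8/3 - 24275) = 1/(-72817/3) = -3/72817 ≈ -4.1199e-5)
U = 72817/452630469 (U = 1/((19 - 93)*(-84) - 3/72817) = 1/(-74*(-84) - 3/72817) = 1/(6216 - 3/72817) = 1/(452630469/72817) = 72817/452630469 ≈ 0.00016088)
-46560 - U = -46560 - 1*72817/452630469 = -46560 - 72817/452630469 = -21074474709457/452630469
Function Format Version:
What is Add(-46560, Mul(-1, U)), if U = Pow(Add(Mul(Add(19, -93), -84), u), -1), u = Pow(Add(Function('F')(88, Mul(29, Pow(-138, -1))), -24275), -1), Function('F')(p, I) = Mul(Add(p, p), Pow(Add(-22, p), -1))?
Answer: Rational(-21074474709457, 452630469) ≈ -46560.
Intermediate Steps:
Function('F')(p, I) = Mul(2, p, Pow(Add(-22, p), -1)) (Function('F')(p, I) = Mul(Mul(2, p), Pow(Add(-22, p), -1)) = Mul(2, p, Pow(Add(-22, p), -1)))
u = Rational(-3, 72817) (u = Pow(Add(Mul(2, 88, Pow(Add(-22, 88), -1)), -24275), -1) = Pow(Add(Mul(2, 88, Pow(66, -1)), -24275), -1) = Pow(Add(Mul(2, 88, Rational(1, 66)), -24275), -1) = Pow(Add(Rational(8, 3), -24275), -1) = Pow(Rational(-72817, 3), -1) = Rational(-3, 72817) ≈ -4.1199e-5)
U = Rational(72817, 452630469) (U = Pow(Add(Mul(Add(19, -93), -84), Rational(-3, 72817)), -1) = Pow(Add(Mul(-74, -84), Rational(-3, 72817)), -1) = Pow(Add(6216, Rational(-3, 72817)), -1) = Pow(Rational(452630469, 72817), -1) = Rational(72817, 452630469) ≈ 0.00016088)
Add(-46560, Mul(-1, U)) = Add(-46560, Mul(-1, Rational(72817, 452630469))) = Add(-46560, Rational(-72817, 452630469)) = Rational(-21074474709457, 452630469)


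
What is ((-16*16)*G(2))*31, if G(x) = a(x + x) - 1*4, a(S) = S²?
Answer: -95232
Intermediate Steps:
G(x) = -4 + 4*x² (G(x) = (x + x)² - 1*4 = (2*x)² - 4 = 4*x² - 4 = -4 + 4*x²)
((-16*16)*G(2))*31 = ((-16*16)*(-4 + 4*2²))*31 = -256*(-4 + 4*4)*31 = -256*(-4 + 16)*31 = -256*12*31 = -3072*31 = -95232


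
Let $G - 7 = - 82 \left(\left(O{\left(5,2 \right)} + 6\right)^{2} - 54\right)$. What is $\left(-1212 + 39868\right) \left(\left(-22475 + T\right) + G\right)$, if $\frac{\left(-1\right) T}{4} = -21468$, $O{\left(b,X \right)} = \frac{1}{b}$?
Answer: $\frac{62506674688}{25} \approx 2.5003 \cdot 10^{9}$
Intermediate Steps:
$T = 85872$ ($T = \left(-4\right) \left(-21468\right) = 85872$)
$G = \frac{32073}{25}$ ($G = 7 - 82 \left(\left(\frac{1}{5} + 6\right)^{2} - 54\right) = 7 - 82 \left(\left(\frac{31}{5}\right)^{2} - 54\right) = 7 - 82 \left(\frac{961}{25} - 54\right) = 7 - - \frac{31898}{25} = 7 + \frac{31898}{25} = \frac{32073}{25} \approx 1282.9$)
$\left(-1212 + 39868\right) \left(\left(-22475 + T\right) + G\right) = \left(-1212 + 39868\right) \left(\left(-22475 + 85872\right) + \frac{32073}{25}\right) = 38656 \left(63397 + \frac{32073}{25}\right) = 38656 \cdot \frac{1616998}{25} = \frac{62506674688}{25}$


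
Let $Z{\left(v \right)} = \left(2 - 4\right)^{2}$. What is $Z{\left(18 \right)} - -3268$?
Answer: $3272$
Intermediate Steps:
$Z{\left(v \right)} = 4$ ($Z{\left(v \right)} = \left(-2\right)^{2} = 4$)
$Z{\left(18 \right)} - -3268 = 4 - -3268 = 4 + 3268 = 3272$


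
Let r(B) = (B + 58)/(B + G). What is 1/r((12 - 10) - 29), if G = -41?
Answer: -68/31 ≈ -2.1936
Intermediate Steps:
r(B) = (58 + B)/(-41 + B) (r(B) = (B + 58)/(B - 41) = (58 + B)/(-41 + B))
1/r((12 - 10) - 29) = 1/((58 + ((12 - 10) - 29))/(-41 + ((12 - 10) - 29))) = 1/((58 + (2 - 29))/(-41 + (2 - 29))) = 1/((58 - 27)/(-41 - 27)) = 1/(31/(-68)) = 1/(-1/68*31) = 1/(-31/68) = -68/31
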